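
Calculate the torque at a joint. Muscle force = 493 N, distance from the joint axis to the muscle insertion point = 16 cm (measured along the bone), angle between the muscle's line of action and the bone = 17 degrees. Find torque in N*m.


Torque = F * d * sin(theta)   (moment arm = d*sin(theta))
d = 16 cm = 0.16 m
Torque = 493 * 0.16 * sin(17)
Torque = 23.06 N*m


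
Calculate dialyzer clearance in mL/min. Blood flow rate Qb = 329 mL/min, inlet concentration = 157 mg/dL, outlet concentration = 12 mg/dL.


K = Qb * (Cb_in - Cb_out) / Cb_in
K = 329 * (157 - 12) / 157
K = 303.9 mL/min


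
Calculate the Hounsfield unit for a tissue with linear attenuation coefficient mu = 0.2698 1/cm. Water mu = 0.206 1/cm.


HU = ((mu_tissue - mu_water) / mu_water) * 1000
HU = ((0.2698 - 0.206) / 0.206) * 1000
HU = 309.7


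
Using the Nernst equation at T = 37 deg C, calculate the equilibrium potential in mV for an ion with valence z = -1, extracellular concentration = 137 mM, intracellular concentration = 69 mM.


E = (RT/(zF)) * ln(C_out/C_in)
T = 37 + 273.15 = 310.15 K
E = (8.314 * 310.15 / (-1 * 96485)) * ln(137/69)
E = -18.33 mV


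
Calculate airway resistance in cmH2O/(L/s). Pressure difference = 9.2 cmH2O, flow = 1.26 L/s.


R = dP / flow
R = 9.2 / 1.26
R = 7.302 cmH2O/(L/s)


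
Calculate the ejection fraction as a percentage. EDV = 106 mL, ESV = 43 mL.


SV = EDV - ESV = 106 - 43 = 63 mL
EF = SV/EDV * 100 = 63/106 * 100
EF = 59.43%


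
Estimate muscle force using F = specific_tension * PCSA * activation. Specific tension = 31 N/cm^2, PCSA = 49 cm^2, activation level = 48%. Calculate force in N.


F = sigma * PCSA * activation
F = 31 * 49 * 0.48
F = 729.1 N


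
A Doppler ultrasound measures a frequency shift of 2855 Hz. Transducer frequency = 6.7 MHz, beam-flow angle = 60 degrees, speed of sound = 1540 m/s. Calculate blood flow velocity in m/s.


v = fd * c / (2 * f0 * cos(theta))
v = 2855 * 1540 / (2 * 6.7000e+06 * cos(60))
v = 0.6562 m/s


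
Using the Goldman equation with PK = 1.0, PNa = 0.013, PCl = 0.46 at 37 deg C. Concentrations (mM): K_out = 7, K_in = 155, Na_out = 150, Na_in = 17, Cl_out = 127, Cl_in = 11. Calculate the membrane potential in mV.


Vm = (RT/F)*ln((PK*Ko + PNa*Nao + PCl*Cli)/(PK*Ki + PNa*Nai + PCl*Clo))
Numer = 14.01, Denom = 213.641
Vm = -72.81 mV


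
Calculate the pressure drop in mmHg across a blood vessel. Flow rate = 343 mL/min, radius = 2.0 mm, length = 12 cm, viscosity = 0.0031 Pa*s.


dP = 8*mu*L*Q / (pi*r^4)
Q = 343 mL/min = 5.71667e-06 m^3/s
dP = 338.459 Pa = 338.459 / 133.322 mmHg = 2.539 mmHg


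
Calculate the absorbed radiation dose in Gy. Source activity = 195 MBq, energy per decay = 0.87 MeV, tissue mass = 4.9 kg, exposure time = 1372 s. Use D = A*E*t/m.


A = 195 MBq = 1.9500e+08 Bq
E = 0.87 MeV = 1.39374e-13 J
D = A*E*t/m = 1.9500e+08*1.39374e-13*1372/4.9
D = 0.00761 Gy


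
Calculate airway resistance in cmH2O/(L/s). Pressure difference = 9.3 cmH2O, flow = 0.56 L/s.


R = dP / flow
R = 9.3 / 0.56
R = 16.61 cmH2O/(L/s)


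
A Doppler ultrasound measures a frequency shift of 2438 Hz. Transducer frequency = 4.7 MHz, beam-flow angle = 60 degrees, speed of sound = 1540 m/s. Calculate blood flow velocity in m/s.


v = fd * c / (2 * f0 * cos(theta))
v = 2438 * 1540 / (2 * 4.7000e+06 * cos(60))
v = 0.7988 m/s


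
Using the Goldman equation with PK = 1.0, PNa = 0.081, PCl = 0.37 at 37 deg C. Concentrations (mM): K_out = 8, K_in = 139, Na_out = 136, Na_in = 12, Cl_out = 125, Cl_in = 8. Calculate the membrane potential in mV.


Vm = (RT/F)*ln((PK*Ko + PNa*Nao + PCl*Cli)/(PK*Ki + PNa*Nai + PCl*Clo))
Numer = 21.976, Denom = 186.222
Vm = -57.11 mV


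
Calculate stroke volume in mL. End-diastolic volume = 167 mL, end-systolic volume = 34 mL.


SV = EDV - ESV
SV = 167 - 34
SV = 133 mL


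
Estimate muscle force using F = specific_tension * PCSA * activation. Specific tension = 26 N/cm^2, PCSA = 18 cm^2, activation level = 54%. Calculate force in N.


F = sigma * PCSA * activation
F = 26 * 18 * 0.54
F = 252.7 N


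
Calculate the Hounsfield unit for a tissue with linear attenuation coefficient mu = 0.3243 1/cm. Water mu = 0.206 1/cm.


HU = ((mu_tissue - mu_water) / mu_water) * 1000
HU = ((0.3243 - 0.206) / 0.206) * 1000
HU = 574.3


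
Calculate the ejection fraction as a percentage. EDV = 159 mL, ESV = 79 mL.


SV = EDV - ESV = 159 - 79 = 80 mL
EF = SV/EDV * 100 = 80/159 * 100
EF = 50.31%


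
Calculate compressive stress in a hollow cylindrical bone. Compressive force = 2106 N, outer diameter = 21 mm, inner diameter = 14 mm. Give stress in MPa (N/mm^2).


A = pi*(r_o^2 - r_i^2)
r_o = 10.5 mm, r_i = 7 mm
A = 192.423 mm^2
sigma = F/A = 2106 / 192.423
sigma = 10.94 MPa


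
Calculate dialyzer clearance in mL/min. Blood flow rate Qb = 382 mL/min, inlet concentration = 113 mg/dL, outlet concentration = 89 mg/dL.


K = Qb * (Cb_in - Cb_out) / Cb_in
K = 382 * (113 - 89) / 113
K = 81.13 mL/min


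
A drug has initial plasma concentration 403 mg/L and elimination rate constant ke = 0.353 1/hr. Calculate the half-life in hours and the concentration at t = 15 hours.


t_half = ln(2) / ke = 0.693147 / 0.353 = 1.964 hr
C(t) = C0 * exp(-ke*t) = 403 * exp(-0.353*15)
C(15) = 2.022 mg/L


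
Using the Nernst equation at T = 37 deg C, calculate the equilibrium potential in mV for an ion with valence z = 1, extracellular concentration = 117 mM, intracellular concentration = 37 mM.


E = (RT/(zF)) * ln(C_out/C_in)
T = 37 + 273.15 = 310.15 K
E = (8.314 * 310.15 / (1 * 96485)) * ln(117/37)
E = 30.77 mV


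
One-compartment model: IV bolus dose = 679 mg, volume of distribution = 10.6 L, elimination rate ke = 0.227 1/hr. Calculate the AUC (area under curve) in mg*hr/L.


C0 = Dose/Vd = 679/10.6 = 64.0566 mg/L
AUC = C0/ke = 64.0566/0.227
AUC = 282.2 mg*hr/L


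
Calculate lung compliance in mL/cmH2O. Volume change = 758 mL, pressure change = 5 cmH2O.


C = dV / dP
C = 758 / 5
C = 151.6 mL/cmH2O


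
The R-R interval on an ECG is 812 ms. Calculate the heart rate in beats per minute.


HR = 60 / RR_interval(s)
RR = 812 ms = 0.812 s
HR = 60 / 0.812 = 73.89 bpm


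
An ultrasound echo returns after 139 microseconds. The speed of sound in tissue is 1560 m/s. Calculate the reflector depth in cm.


depth = c * t / 2
t = 139 us = 1.3900e-04 s
depth = 1560 * 1.3900e-04 / 2
depth = 0.10842 m = 10.842 cm


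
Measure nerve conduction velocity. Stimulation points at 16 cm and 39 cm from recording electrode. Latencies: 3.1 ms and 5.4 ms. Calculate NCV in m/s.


Distance = (39 - 16) / 100 = 0.23 m
dt = (5.4 - 3.1) / 1000 = 0.0023 s
NCV = dist / dt = 100 m/s


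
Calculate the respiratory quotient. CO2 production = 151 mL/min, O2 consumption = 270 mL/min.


RQ = VCO2 / VO2
RQ = 151 / 270
RQ = 0.5593


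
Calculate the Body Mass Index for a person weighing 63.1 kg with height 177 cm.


BMI = weight / height^2
height = 177 cm = 1.77 m
BMI = 63.1 / 1.77^2
BMI = 20.14 kg/m^2


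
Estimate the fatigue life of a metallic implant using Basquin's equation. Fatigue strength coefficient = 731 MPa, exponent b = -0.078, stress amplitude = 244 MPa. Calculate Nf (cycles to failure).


sigma_a = sigma_f' * (2Nf)^b
2Nf = (sigma_a/sigma_f')^(1/b)
2Nf = (244/731)^(1/-0.078)
2Nf = 1286256.5
Nf = 6.431e+05


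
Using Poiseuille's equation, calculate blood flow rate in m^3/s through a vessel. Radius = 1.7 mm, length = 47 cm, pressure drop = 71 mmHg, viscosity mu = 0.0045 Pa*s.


Q = pi*r^4*dP / (8*mu*L)
r = 0.0017 m, L = 0.47 m
dP = 71 mmHg = 9465.862 Pa
Q = 1.4679e-05 m^3/s


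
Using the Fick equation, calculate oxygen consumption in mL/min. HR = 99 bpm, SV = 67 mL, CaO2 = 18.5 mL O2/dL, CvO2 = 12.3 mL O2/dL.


CO = HR*SV = 99*67/1000 = 6.633 L/min
a-v O2 diff = 18.5 - 12.3 = 6.2 mL/dL
VO2 = CO * (CaO2-CvO2) * 10 dL/L
VO2 = 6.633 * 6.2 * 10
VO2 = 411.2 mL/min


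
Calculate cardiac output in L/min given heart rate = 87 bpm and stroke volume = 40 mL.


CO = HR * SV
CO = 87 * 40 / 1000
CO = 3.48 L/min


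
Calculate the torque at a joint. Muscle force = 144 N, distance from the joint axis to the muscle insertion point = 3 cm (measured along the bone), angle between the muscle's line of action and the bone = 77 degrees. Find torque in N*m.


Torque = F * d * sin(theta)   (moment arm = d*sin(theta))
d = 3 cm = 0.03 m
Torque = 144 * 0.03 * sin(77)
Torque = 4.209 N*m


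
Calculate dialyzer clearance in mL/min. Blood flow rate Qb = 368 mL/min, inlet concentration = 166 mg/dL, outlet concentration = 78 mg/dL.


K = Qb * (Cb_in - Cb_out) / Cb_in
K = 368 * (166 - 78) / 166
K = 195.1 mL/min


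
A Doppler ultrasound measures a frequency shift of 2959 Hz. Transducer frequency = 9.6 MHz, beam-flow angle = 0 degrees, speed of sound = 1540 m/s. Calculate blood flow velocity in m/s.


v = fd * c / (2 * f0 * cos(theta))
v = 2959 * 1540 / (2 * 9.6000e+06 * cos(0))
v = 0.2373 m/s


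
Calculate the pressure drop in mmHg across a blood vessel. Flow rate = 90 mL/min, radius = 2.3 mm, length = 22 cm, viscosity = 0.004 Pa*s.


dP = 8*mu*L*Q / (pi*r^4)
Q = 90 mL/min = 1.5e-06 m^3/s
dP = 120.117 Pa = 120.117 / 133.322 mmHg = 0.901 mmHg


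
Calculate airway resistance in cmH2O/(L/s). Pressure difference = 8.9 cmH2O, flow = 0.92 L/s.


R = dP / flow
R = 8.9 / 0.92
R = 9.674 cmH2O/(L/s)


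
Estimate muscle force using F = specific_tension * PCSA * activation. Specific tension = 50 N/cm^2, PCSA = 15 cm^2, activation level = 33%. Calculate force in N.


F = sigma * PCSA * activation
F = 50 * 15 * 0.33
F = 247.5 N


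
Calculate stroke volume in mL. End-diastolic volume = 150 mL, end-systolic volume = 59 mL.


SV = EDV - ESV
SV = 150 - 59
SV = 91 mL


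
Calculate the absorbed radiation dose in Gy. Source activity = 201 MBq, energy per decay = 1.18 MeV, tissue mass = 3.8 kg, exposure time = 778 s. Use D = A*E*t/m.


A = 201 MBq = 2.0100e+08 Bq
E = 1.18 MeV = 1.89036e-13 J
D = A*E*t/m = 2.0100e+08*1.89036e-13*778/3.8
D = 0.007779 Gy


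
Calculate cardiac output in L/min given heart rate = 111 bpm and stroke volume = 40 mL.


CO = HR * SV
CO = 111 * 40 / 1000
CO = 4.44 L/min


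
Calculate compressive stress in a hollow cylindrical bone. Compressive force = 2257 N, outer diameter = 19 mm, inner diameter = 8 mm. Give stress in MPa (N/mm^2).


A = pi*(r_o^2 - r_i^2)
r_o = 9.5 mm, r_i = 4 mm
A = 233.263 mm^2
sigma = F/A = 2257 / 233.263
sigma = 9.676 MPa


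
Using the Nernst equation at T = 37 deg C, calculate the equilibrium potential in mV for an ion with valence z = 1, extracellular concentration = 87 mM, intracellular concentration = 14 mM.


E = (RT/(zF)) * ln(C_out/C_in)
T = 37 + 273.15 = 310.15 K
E = (8.314 * 310.15 / (1 * 96485)) * ln(87/14)
E = 48.82 mV


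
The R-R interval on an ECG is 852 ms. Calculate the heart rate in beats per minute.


HR = 60 / RR_interval(s)
RR = 852 ms = 0.852 s
HR = 60 / 0.852 = 70.42 bpm


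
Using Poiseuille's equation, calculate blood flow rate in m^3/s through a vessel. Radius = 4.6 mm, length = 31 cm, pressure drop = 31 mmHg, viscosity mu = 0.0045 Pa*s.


Q = pi*r^4*dP / (8*mu*L)
r = 0.0046 m, L = 0.31 m
dP = 31 mmHg = 4132.982 Pa
Q = 5.2093e-04 m^3/s


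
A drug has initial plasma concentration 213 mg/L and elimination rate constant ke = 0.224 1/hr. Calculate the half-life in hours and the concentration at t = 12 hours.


t_half = ln(2) / ke = 0.693147 / 0.224 = 3.094 hr
C(t) = C0 * exp(-ke*t) = 213 * exp(-0.224*12)
C(12) = 14.49 mg/L


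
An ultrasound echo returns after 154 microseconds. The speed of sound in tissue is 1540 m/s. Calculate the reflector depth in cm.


depth = c * t / 2
t = 154 us = 1.5400e-04 s
depth = 1540 * 1.5400e-04 / 2
depth = 0.11858 m = 11.858 cm


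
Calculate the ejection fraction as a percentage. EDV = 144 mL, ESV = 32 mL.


SV = EDV - ESV = 144 - 32 = 112 mL
EF = SV/EDV * 100 = 112/144 * 100
EF = 77.78%


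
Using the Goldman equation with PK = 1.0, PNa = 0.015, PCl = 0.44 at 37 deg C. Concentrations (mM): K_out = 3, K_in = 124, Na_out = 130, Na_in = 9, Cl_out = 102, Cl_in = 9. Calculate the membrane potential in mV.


Vm = (RT/F)*ln((PK*Ko + PNa*Nao + PCl*Cli)/(PK*Ki + PNa*Nai + PCl*Clo))
Numer = 8.91, Denom = 169.015
Vm = -78.65 mV


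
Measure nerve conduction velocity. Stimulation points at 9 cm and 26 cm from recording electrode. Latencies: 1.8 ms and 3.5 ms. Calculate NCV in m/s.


Distance = (26 - 9) / 100 = 0.17 m
dt = (3.5 - 1.8) / 1000 = 0.0017 s
NCV = dist / dt = 100 m/s


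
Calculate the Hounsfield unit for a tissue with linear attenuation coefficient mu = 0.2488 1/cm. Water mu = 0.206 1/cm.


HU = ((mu_tissue - mu_water) / mu_water) * 1000
HU = ((0.2488 - 0.206) / 0.206) * 1000
HU = 207.8


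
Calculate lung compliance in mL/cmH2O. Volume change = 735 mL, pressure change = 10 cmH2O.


C = dV / dP
C = 735 / 10
C = 73.5 mL/cmH2O


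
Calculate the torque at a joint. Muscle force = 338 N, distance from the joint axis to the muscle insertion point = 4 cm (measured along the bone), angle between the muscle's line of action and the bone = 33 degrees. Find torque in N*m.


Torque = F * d * sin(theta)   (moment arm = d*sin(theta))
d = 4 cm = 0.04 m
Torque = 338 * 0.04 * sin(33)
Torque = 7.364 N*m


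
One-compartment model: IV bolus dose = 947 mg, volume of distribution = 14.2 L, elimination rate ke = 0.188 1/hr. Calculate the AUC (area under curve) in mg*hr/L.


C0 = Dose/Vd = 947/14.2 = 66.6901 mg/L
AUC = C0/ke = 66.6901/0.188
AUC = 354.7 mg*hr/L


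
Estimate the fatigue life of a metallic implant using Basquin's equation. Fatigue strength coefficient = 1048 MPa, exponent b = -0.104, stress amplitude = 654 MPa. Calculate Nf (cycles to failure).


sigma_a = sigma_f' * (2Nf)^b
2Nf = (sigma_a/sigma_f')^(1/b)
2Nf = (654/1048)^(1/-0.104)
2Nf = 93.126321
Nf = 46.56


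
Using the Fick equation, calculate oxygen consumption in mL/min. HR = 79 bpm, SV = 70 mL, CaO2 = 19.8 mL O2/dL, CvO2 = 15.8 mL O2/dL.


CO = HR*SV = 79*70/1000 = 5.53 L/min
a-v O2 diff = 19.8 - 15.8 = 4 mL/dL
VO2 = CO * (CaO2-CvO2) * 10 dL/L
VO2 = 5.53 * 4 * 10
VO2 = 221.2 mL/min


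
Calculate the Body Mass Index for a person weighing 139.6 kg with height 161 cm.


BMI = weight / height^2
height = 161 cm = 1.61 m
BMI = 139.6 / 1.61^2
BMI = 53.86 kg/m^2


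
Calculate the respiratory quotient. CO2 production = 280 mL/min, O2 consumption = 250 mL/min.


RQ = VCO2 / VO2
RQ = 280 / 250
RQ = 1.12


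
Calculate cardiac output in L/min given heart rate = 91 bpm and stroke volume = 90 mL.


CO = HR * SV
CO = 91 * 90 / 1000
CO = 8.19 L/min


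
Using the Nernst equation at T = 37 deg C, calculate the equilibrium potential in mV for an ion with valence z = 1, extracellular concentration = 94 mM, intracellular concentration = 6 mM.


E = (RT/(zF)) * ln(C_out/C_in)
T = 37 + 273.15 = 310.15 K
E = (8.314 * 310.15 / (1 * 96485)) * ln(94/6)
E = 73.54 mV


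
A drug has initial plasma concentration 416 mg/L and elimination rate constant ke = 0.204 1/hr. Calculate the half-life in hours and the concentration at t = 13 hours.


t_half = ln(2) / ke = 0.693147 / 0.204 = 3.398 hr
C(t) = C0 * exp(-ke*t) = 416 * exp(-0.204*13)
C(13) = 29.33 mg/L


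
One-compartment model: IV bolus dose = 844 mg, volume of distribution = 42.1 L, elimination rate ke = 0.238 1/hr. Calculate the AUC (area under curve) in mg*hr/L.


C0 = Dose/Vd = 844/42.1 = 20.0475 mg/L
AUC = C0/ke = 20.0475/0.238
AUC = 84.23 mg*hr/L


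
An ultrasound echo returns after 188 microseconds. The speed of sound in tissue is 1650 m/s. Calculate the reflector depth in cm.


depth = c * t / 2
t = 188 us = 1.8800e-04 s
depth = 1650 * 1.8800e-04 / 2
depth = 0.1551 m = 15.51 cm


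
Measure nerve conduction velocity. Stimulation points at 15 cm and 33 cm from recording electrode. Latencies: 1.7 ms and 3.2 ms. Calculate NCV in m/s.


Distance = (33 - 15) / 100 = 0.18 m
dt = (3.2 - 1.7) / 1000 = 0.0015 s
NCV = dist / dt = 120 m/s


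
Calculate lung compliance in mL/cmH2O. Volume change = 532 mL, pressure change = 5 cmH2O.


C = dV / dP
C = 532 / 5
C = 106.4 mL/cmH2O


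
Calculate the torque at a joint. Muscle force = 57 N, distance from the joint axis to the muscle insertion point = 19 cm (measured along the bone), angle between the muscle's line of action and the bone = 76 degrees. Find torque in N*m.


Torque = F * d * sin(theta)   (moment arm = d*sin(theta))
d = 19 cm = 0.19 m
Torque = 57 * 0.19 * sin(76)
Torque = 10.51 N*m


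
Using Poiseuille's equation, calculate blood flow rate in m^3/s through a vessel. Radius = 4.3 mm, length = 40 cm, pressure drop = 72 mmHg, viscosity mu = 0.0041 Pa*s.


Q = pi*r^4*dP / (8*mu*L)
r = 0.0043 m, L = 0.4 m
dP = 72 mmHg = 9599.184 Pa
Q = 7.8582e-04 m^3/s


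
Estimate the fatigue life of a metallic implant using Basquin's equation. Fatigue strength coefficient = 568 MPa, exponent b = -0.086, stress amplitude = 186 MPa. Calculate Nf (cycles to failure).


sigma_a = sigma_f' * (2Nf)^b
2Nf = (sigma_a/sigma_f')^(1/b)
2Nf = (186/568)^(1/-0.086)
2Nf = 434131.03
Nf = 2.171e+05


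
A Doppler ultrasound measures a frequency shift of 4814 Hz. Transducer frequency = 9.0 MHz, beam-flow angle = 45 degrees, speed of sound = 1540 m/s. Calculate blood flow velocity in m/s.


v = fd * c / (2 * f0 * cos(theta))
v = 4814 * 1540 / (2 * 9.0000e+06 * cos(45))
v = 0.5825 m/s


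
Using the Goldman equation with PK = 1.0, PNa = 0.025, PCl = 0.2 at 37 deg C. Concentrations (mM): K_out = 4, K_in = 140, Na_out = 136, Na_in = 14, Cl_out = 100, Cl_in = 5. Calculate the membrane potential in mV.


Vm = (RT/F)*ln((PK*Ko + PNa*Nao + PCl*Cli)/(PK*Ki + PNa*Nai + PCl*Clo))
Numer = 8.4, Denom = 160.35
Vm = -78.82 mV


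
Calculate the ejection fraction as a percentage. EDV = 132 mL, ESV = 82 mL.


SV = EDV - ESV = 132 - 82 = 50 mL
EF = SV/EDV * 100 = 50/132 * 100
EF = 37.88%


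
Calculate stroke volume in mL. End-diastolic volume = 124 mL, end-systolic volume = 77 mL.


SV = EDV - ESV
SV = 124 - 77
SV = 47 mL


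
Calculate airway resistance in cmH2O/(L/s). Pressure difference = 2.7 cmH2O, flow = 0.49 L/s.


R = dP / flow
R = 2.7 / 0.49
R = 5.51 cmH2O/(L/s)


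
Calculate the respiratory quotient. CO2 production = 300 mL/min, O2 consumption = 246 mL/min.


RQ = VCO2 / VO2
RQ = 300 / 246
RQ = 1.22


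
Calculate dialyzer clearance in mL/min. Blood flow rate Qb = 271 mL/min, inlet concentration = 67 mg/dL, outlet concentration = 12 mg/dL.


K = Qb * (Cb_in - Cb_out) / Cb_in
K = 271 * (67 - 12) / 67
K = 222.5 mL/min


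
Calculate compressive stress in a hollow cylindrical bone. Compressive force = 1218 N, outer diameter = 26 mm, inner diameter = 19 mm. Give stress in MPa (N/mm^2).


A = pi*(r_o^2 - r_i^2)
r_o = 13 mm, r_i = 9.5 mm
A = 247.4 mm^2
sigma = F/A = 1218 / 247.4
sigma = 4.923 MPa


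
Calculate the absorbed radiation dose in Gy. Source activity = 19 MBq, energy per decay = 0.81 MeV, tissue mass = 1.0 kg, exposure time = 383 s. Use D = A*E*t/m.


A = 19 MBq = 1.9000e+07 Bq
E = 0.81 MeV = 1.29762e-13 J
D = A*E*t/m = 1.9000e+07*1.29762e-13*383/1.0
D = 9.4428e-04 Gy


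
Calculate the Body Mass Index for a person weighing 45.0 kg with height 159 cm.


BMI = weight / height^2
height = 159 cm = 1.59 m
BMI = 45.0 / 1.59^2
BMI = 17.8 kg/m^2


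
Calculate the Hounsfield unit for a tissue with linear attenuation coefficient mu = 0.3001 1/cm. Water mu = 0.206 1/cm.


HU = ((mu_tissue - mu_water) / mu_water) * 1000
HU = ((0.3001 - 0.206) / 0.206) * 1000
HU = 456.8


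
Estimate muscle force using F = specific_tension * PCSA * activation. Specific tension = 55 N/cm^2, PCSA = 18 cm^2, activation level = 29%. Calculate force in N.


F = sigma * PCSA * activation
F = 55 * 18 * 0.29
F = 287.1 N


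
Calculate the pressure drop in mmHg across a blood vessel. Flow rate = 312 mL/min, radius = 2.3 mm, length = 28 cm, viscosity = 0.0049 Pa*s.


dP = 8*mu*L*Q / (pi*r^4)
Q = 312 mL/min = 5.2e-06 m^3/s
dP = 649.212 Pa = 649.212 / 133.322 mmHg = 4.87 mmHg


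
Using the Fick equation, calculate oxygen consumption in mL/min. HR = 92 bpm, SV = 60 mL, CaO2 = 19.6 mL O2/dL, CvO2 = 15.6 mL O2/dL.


CO = HR*SV = 92*60/1000 = 5.52 L/min
a-v O2 diff = 19.6 - 15.6 = 4 mL/dL
VO2 = CO * (CaO2-CvO2) * 10 dL/L
VO2 = 5.52 * 4 * 10
VO2 = 220.8 mL/min


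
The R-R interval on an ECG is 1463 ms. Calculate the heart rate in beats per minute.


HR = 60 / RR_interval(s)
RR = 1463 ms = 1.463 s
HR = 60 / 1.463 = 41.01 bpm


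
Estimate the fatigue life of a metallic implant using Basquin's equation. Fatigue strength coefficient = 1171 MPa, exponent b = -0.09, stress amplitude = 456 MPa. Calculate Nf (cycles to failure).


sigma_a = sigma_f' * (2Nf)^b
2Nf = (sigma_a/sigma_f')^(1/b)
2Nf = (456/1171)^(1/-0.09)
2Nf = 35564.999
Nf = 1.778e+04


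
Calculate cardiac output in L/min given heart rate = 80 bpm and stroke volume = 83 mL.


CO = HR * SV
CO = 80 * 83 / 1000
CO = 6.64 L/min


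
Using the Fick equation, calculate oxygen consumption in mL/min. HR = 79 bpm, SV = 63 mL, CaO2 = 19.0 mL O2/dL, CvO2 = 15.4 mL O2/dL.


CO = HR*SV = 79*63/1000 = 4.977 L/min
a-v O2 diff = 19.0 - 15.4 = 3.6 mL/dL
VO2 = CO * (CaO2-CvO2) * 10 dL/L
VO2 = 4.977 * 3.6 * 10
VO2 = 179.2 mL/min


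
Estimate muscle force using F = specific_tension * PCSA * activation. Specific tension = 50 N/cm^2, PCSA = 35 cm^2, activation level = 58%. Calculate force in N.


F = sigma * PCSA * activation
F = 50 * 35 * 0.58
F = 1015 N


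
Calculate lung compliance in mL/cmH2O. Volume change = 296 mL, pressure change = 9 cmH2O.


C = dV / dP
C = 296 / 9
C = 32.89 mL/cmH2O


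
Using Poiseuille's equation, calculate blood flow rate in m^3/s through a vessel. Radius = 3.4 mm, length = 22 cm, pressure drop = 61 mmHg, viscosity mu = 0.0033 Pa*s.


Q = pi*r^4*dP / (8*mu*L)
r = 0.0034 m, L = 0.22 m
dP = 61 mmHg = 8132.642 Pa
Q = 5.8786e-04 m^3/s


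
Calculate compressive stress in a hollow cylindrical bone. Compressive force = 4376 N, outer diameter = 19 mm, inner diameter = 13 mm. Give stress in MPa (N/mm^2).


A = pi*(r_o^2 - r_i^2)
r_o = 9.5 mm, r_i = 6.5 mm
A = 150.796 mm^2
sigma = F/A = 4376 / 150.796
sigma = 29.02 MPa


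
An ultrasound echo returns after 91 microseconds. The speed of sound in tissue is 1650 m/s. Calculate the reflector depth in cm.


depth = c * t / 2
t = 91 us = 9.1000e-05 s
depth = 1650 * 9.1000e-05 / 2
depth = 0.075075 m = 7.5075 cm


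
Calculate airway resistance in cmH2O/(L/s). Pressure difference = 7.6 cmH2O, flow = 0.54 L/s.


R = dP / flow
R = 7.6 / 0.54
R = 14.07 cmH2O/(L/s)


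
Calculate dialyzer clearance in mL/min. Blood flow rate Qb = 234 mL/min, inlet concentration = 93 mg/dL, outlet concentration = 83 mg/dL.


K = Qb * (Cb_in - Cb_out) / Cb_in
K = 234 * (93 - 83) / 93
K = 25.16 mL/min


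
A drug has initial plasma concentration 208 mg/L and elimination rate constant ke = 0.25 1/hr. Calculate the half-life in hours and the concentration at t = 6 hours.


t_half = ln(2) / ke = 0.693147 / 0.25 = 2.773 hr
C(t) = C0 * exp(-ke*t) = 208 * exp(-0.25*6)
C(6) = 46.41 mg/L


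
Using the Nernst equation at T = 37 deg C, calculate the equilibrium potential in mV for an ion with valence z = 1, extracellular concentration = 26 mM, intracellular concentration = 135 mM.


E = (RT/(zF)) * ln(C_out/C_in)
T = 37 + 273.15 = 310.15 K
E = (8.314 * 310.15 / (1 * 96485)) * ln(26/135)
E = -44.02 mV


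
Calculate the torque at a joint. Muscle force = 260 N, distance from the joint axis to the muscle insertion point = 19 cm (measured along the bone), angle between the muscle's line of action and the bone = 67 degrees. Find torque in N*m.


Torque = F * d * sin(theta)   (moment arm = d*sin(theta))
d = 19 cm = 0.19 m
Torque = 260 * 0.19 * sin(67)
Torque = 45.47 N*m


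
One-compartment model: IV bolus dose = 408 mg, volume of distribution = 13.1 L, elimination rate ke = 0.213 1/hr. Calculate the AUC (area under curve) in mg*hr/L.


C0 = Dose/Vd = 408/13.1 = 31.145 mg/L
AUC = C0/ke = 31.145/0.213
AUC = 146.2 mg*hr/L


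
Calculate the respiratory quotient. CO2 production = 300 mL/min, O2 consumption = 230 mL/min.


RQ = VCO2 / VO2
RQ = 300 / 230
RQ = 1.304


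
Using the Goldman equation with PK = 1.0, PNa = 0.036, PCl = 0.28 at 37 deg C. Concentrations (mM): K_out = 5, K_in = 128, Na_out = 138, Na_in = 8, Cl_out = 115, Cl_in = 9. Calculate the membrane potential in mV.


Vm = (RT/F)*ln((PK*Ko + PNa*Nao + PCl*Cli)/(PK*Ki + PNa*Nai + PCl*Clo))
Numer = 12.488, Denom = 160.488
Vm = -68.24 mV


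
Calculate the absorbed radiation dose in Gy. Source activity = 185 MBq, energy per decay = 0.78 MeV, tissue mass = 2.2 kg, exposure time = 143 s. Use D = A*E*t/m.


A = 185 MBq = 1.8500e+08 Bq
E = 0.78 MeV = 1.24956e-13 J
D = A*E*t/m = 1.8500e+08*1.24956e-13*143/2.2
D = 0.001503 Gy


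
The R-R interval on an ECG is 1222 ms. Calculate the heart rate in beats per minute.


HR = 60 / RR_interval(s)
RR = 1222 ms = 1.222 s
HR = 60 / 1.222 = 49.1 bpm


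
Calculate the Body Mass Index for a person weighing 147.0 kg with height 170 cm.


BMI = weight / height^2
height = 170 cm = 1.7 m
BMI = 147.0 / 1.7^2
BMI = 50.87 kg/m^2


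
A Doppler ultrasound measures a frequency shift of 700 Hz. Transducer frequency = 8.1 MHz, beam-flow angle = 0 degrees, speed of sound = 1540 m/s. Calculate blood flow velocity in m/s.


v = fd * c / (2 * f0 * cos(theta))
v = 700 * 1540 / (2 * 8.1000e+06 * cos(0))
v = 0.06654 m/s


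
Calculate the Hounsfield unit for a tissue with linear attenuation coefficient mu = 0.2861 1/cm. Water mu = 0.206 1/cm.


HU = ((mu_tissue - mu_water) / mu_water) * 1000
HU = ((0.2861 - 0.206) / 0.206) * 1000
HU = 388.8


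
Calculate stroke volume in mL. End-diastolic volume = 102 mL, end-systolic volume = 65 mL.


SV = EDV - ESV
SV = 102 - 65
SV = 37 mL


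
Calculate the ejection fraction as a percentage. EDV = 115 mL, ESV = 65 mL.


SV = EDV - ESV = 115 - 65 = 50 mL
EF = SV/EDV * 100 = 50/115 * 100
EF = 43.48%


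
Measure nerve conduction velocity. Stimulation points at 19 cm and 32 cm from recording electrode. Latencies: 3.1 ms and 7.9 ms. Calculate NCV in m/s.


Distance = (32 - 19) / 100 = 0.13 m
dt = (7.9 - 3.1) / 1000 = 0.0048 s
NCV = dist / dt = 27.08 m/s


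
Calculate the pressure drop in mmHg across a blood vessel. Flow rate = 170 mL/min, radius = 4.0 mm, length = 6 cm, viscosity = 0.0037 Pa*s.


dP = 8*mu*L*Q / (pi*r^4)
Q = 170 mL/min = 2.83333e-06 m^3/s
dP = 6.25677 Pa = 6.25677 / 133.322 mmHg = 0.04693 mmHg


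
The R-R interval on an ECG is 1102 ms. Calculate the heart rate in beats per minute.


HR = 60 / RR_interval(s)
RR = 1102 ms = 1.102 s
HR = 60 / 1.102 = 54.45 bpm


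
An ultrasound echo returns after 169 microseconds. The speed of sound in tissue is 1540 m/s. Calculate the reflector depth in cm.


depth = c * t / 2
t = 169 us = 1.6900e-04 s
depth = 1540 * 1.6900e-04 / 2
depth = 0.13013 m = 13.013 cm


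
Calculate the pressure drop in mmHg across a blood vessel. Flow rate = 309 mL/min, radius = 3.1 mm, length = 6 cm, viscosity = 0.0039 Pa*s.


dP = 8*mu*L*Q / (pi*r^4)
Q = 309 mL/min = 5.15e-06 m^3/s
dP = 33.2289 Pa = 33.2289 / 133.322 mmHg = 0.2492 mmHg


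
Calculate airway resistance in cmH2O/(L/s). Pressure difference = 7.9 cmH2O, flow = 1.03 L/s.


R = dP / flow
R = 7.9 / 1.03
R = 7.67 cmH2O/(L/s)


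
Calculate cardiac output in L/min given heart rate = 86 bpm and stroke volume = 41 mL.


CO = HR * SV
CO = 86 * 41 / 1000
CO = 3.526 L/min


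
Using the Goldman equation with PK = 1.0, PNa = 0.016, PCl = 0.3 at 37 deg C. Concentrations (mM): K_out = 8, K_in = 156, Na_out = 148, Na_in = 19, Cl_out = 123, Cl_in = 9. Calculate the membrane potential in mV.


Vm = (RT/F)*ln((PK*Ko + PNa*Nao + PCl*Cli)/(PK*Ki + PNa*Nai + PCl*Clo))
Numer = 13.068, Denom = 193.204
Vm = -71.99 mV


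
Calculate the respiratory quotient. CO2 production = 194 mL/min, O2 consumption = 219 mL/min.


RQ = VCO2 / VO2
RQ = 194 / 219
RQ = 0.8858


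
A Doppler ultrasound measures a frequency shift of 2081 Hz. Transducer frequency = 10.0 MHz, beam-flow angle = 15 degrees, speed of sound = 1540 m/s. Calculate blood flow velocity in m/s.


v = fd * c / (2 * f0 * cos(theta))
v = 2081 * 1540 / (2 * 1.0000e+07 * cos(15))
v = 0.1659 m/s


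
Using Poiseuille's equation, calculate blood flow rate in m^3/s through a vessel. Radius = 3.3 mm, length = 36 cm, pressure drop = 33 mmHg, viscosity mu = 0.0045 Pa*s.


Q = pi*r^4*dP / (8*mu*L)
r = 0.0033 m, L = 0.36 m
dP = 33 mmHg = 4399.626 Pa
Q = 1.2648e-04 m^3/s


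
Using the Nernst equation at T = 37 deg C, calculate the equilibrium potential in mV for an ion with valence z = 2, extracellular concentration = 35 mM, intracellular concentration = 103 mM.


E = (RT/(zF)) * ln(C_out/C_in)
T = 37 + 273.15 = 310.15 K
E = (8.314 * 310.15 / (2 * 96485)) * ln(35/103)
E = -14.42 mV


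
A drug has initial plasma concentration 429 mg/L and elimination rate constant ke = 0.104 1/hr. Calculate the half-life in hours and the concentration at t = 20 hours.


t_half = ln(2) / ke = 0.693147 / 0.104 = 6.665 hr
C(t) = C0 * exp(-ke*t) = 429 * exp(-0.104*20)
C(20) = 53.6 mg/L


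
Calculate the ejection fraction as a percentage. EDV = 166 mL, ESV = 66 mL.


SV = EDV - ESV = 166 - 66 = 100 mL
EF = SV/EDV * 100 = 100/166 * 100
EF = 60.24%


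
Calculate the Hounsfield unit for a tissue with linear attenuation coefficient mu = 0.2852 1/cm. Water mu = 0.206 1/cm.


HU = ((mu_tissue - mu_water) / mu_water) * 1000
HU = ((0.2852 - 0.206) / 0.206) * 1000
HU = 384.5


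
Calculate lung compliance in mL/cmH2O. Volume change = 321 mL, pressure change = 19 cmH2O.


C = dV / dP
C = 321 / 19
C = 16.89 mL/cmH2O


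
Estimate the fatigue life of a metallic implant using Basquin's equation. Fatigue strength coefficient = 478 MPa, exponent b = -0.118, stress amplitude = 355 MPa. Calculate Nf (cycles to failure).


sigma_a = sigma_f' * (2Nf)^b
2Nf = (sigma_a/sigma_f')^(1/b)
2Nf = (355/478)^(1/-0.118)
2Nf = 12.442607
Nf = 6.221


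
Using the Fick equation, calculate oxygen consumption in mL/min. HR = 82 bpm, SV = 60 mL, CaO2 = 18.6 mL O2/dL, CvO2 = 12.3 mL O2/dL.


CO = HR*SV = 82*60/1000 = 4.92 L/min
a-v O2 diff = 18.6 - 12.3 = 6.3 mL/dL
VO2 = CO * (CaO2-CvO2) * 10 dL/L
VO2 = 4.92 * 6.3 * 10
VO2 = 310 mL/min


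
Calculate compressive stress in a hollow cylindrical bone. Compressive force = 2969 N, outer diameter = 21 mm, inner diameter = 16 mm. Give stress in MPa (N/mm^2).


A = pi*(r_o^2 - r_i^2)
r_o = 10.5 mm, r_i = 8 mm
A = 145.299 mm^2
sigma = F/A = 2969 / 145.299
sigma = 20.43 MPa


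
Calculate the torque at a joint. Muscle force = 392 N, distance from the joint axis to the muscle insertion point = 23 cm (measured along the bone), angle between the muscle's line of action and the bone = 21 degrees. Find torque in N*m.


Torque = F * d * sin(theta)   (moment arm = d*sin(theta))
d = 23 cm = 0.23 m
Torque = 392 * 0.23 * sin(21)
Torque = 32.31 N*m


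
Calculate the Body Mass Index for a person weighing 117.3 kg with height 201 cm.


BMI = weight / height^2
height = 201 cm = 2.01 m
BMI = 117.3 / 2.01^2
BMI = 29.03 kg/m^2


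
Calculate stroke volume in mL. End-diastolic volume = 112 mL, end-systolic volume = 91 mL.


SV = EDV - ESV
SV = 112 - 91
SV = 21 mL


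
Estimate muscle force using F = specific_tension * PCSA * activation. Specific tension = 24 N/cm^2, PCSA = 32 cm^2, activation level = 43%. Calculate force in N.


F = sigma * PCSA * activation
F = 24 * 32 * 0.43
F = 330.2 N


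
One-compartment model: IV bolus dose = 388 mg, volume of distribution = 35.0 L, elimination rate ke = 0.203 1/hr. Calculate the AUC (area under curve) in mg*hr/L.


C0 = Dose/Vd = 388/35.0 = 11.0857 mg/L
AUC = C0/ke = 11.0857/0.203
AUC = 54.61 mg*hr/L


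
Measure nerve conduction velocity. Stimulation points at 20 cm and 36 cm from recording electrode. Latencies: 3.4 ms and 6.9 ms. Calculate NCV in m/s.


Distance = (36 - 20) / 100 = 0.16 m
dt = (6.9 - 3.4) / 1000 = 0.0035 s
NCV = dist / dt = 45.71 m/s


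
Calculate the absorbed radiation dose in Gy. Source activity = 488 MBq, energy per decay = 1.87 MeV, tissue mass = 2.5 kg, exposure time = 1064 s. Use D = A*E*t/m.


A = 488 MBq = 4.8800e+08 Bq
E = 1.87 MeV = 2.99574e-13 J
D = A*E*t/m = 4.8800e+08*2.99574e-13*1064/2.5
D = 0.06222 Gy


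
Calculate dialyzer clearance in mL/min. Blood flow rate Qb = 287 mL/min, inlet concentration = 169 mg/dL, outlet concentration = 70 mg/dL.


K = Qb * (Cb_in - Cb_out) / Cb_in
K = 287 * (169 - 70) / 169
K = 168.1 mL/min


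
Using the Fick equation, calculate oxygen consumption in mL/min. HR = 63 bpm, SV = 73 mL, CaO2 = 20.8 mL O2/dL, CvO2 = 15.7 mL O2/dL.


CO = HR*SV = 63*73/1000 = 4.599 L/min
a-v O2 diff = 20.8 - 15.7 = 5.1 mL/dL
VO2 = CO * (CaO2-CvO2) * 10 dL/L
VO2 = 4.599 * 5.1 * 10
VO2 = 234.5 mL/min


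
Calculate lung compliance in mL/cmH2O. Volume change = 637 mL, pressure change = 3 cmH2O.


C = dV / dP
C = 637 / 3
C = 212.3 mL/cmH2O


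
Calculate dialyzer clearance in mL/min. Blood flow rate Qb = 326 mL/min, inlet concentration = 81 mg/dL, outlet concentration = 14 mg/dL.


K = Qb * (Cb_in - Cb_out) / Cb_in
K = 326 * (81 - 14) / 81
K = 269.7 mL/min


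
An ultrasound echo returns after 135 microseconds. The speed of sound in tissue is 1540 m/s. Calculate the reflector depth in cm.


depth = c * t / 2
t = 135 us = 1.3500e-04 s
depth = 1540 * 1.3500e-04 / 2
depth = 0.10395 m = 10.395 cm


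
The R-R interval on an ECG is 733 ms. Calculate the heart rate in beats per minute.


HR = 60 / RR_interval(s)
RR = 733 ms = 0.733 s
HR = 60 / 0.733 = 81.86 bpm


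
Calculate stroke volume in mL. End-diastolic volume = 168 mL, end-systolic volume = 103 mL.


SV = EDV - ESV
SV = 168 - 103
SV = 65 mL


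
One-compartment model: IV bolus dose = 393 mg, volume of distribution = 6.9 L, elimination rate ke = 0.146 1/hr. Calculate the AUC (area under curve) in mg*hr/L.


C0 = Dose/Vd = 393/6.9 = 56.9565 mg/L
AUC = C0/ke = 56.9565/0.146
AUC = 390.1 mg*hr/L


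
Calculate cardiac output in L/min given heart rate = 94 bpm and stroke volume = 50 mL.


CO = HR * SV
CO = 94 * 50 / 1000
CO = 4.7 L/min


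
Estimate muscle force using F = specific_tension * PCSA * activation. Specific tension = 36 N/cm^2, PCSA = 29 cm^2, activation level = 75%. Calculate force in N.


F = sigma * PCSA * activation
F = 36 * 29 * 0.75
F = 783 N


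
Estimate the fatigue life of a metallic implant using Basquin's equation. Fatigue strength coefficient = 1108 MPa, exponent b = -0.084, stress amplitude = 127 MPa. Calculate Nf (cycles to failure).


sigma_a = sigma_f' * (2Nf)^b
2Nf = (sigma_a/sigma_f')^(1/b)
2Nf = (127/1108)^(1/-0.084)
2Nf = 1.5821169e+11
Nf = 7.9106e+10


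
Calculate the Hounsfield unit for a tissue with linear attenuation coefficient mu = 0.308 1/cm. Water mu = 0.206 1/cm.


HU = ((mu_tissue - mu_water) / mu_water) * 1000
HU = ((0.308 - 0.206) / 0.206) * 1000
HU = 495.1


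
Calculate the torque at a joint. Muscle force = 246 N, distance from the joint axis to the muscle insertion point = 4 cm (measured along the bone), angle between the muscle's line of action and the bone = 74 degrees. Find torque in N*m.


Torque = F * d * sin(theta)   (moment arm = d*sin(theta))
d = 4 cm = 0.04 m
Torque = 246 * 0.04 * sin(74)
Torque = 9.459 N*m


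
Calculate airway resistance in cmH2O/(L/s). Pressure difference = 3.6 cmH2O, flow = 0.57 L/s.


R = dP / flow
R = 3.6 / 0.57
R = 6.316 cmH2O/(L/s)


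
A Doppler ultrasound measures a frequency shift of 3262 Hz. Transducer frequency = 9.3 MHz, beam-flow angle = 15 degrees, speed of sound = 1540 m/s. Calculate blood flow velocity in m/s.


v = fd * c / (2 * f0 * cos(theta))
v = 3262 * 1540 / (2 * 9.3000e+06 * cos(15))
v = 0.2796 m/s


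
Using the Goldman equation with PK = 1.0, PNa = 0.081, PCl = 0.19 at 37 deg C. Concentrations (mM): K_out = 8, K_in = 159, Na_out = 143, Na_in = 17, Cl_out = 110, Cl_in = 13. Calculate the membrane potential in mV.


Vm = (RT/F)*ln((PK*Ko + PNa*Nao + PCl*Cli)/(PK*Ki + PNa*Nai + PCl*Clo))
Numer = 22.053, Denom = 181.277
Vm = -56.3 mV


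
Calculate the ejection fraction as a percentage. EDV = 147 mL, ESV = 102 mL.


SV = EDV - ESV = 147 - 102 = 45 mL
EF = SV/EDV * 100 = 45/147 * 100
EF = 30.61%


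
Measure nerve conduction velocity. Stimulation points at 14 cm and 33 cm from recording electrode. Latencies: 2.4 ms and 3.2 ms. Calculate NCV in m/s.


Distance = (33 - 14) / 100 = 0.19 m
dt = (3.2 - 2.4) / 1000 = 8.0000e-04 s
NCV = dist / dt = 237.5 m/s


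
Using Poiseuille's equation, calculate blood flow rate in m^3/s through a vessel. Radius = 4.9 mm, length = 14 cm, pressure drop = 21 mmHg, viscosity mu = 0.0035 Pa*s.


Q = pi*r^4*dP / (8*mu*L)
r = 0.0049 m, L = 0.14 m
dP = 21 mmHg = 2799.762 Pa
Q = 0.001294 m^3/s


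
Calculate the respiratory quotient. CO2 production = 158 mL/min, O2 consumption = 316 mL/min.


RQ = VCO2 / VO2
RQ = 158 / 316
RQ = 0.5


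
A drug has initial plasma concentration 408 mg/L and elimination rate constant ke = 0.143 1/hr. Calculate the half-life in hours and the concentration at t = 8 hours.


t_half = ln(2) / ke = 0.693147 / 0.143 = 4.847 hr
C(t) = C0 * exp(-ke*t) = 408 * exp(-0.143*8)
C(8) = 130 mg/L


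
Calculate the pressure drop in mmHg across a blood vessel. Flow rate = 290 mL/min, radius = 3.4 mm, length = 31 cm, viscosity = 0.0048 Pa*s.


dP = 8*mu*L*Q / (pi*r^4)
Q = 290 mL/min = 4.83333e-06 m^3/s
dP = 137.048 Pa = 137.048 / 133.322 mmHg = 1.028 mmHg


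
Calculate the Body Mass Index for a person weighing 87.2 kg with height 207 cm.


BMI = weight / height^2
height = 207 cm = 2.07 m
BMI = 87.2 / 2.07^2
BMI = 20.35 kg/m^2


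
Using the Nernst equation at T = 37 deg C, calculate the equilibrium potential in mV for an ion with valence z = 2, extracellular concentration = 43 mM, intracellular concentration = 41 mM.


E = (RT/(zF)) * ln(C_out/C_in)
T = 37 + 273.15 = 310.15 K
E = (8.314 * 310.15 / (2 * 96485)) * ln(43/41)
E = 0.6364 mV


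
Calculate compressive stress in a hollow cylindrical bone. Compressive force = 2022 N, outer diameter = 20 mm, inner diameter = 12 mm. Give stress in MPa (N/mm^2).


A = pi*(r_o^2 - r_i^2)
r_o = 10 mm, r_i = 6 mm
A = 201.062 mm^2
sigma = F/A = 2022 / 201.062
sigma = 10.06 MPa


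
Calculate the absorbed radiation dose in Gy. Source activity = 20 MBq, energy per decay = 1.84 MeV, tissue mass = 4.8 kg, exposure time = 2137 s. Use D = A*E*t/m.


A = 20 MBq = 2.0000e+07 Bq
E = 1.84 MeV = 2.94768e-13 J
D = A*E*t/m = 2.0000e+07*2.94768e-13*2137/4.8
D = 0.002625 Gy


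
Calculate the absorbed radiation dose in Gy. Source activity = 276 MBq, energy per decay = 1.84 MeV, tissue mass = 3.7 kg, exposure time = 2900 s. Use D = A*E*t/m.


A = 276 MBq = 2.7600e+08 Bq
E = 1.84 MeV = 2.94768e-13 J
D = A*E*t/m = 2.7600e+08*2.94768e-13*2900/3.7
D = 0.06377 Gy


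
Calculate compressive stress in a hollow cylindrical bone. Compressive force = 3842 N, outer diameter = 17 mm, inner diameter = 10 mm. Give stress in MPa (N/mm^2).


A = pi*(r_o^2 - r_i^2)
r_o = 8.5 mm, r_i = 5 mm
A = 148.44 mm^2
sigma = F/A = 3842 / 148.44
sigma = 25.88 MPa


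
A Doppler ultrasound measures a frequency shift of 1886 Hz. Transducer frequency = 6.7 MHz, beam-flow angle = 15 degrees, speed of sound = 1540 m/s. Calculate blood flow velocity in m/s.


v = fd * c / (2 * f0 * cos(theta))
v = 1886 * 1540 / (2 * 6.7000e+06 * cos(15))
v = 0.2244 m/s
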